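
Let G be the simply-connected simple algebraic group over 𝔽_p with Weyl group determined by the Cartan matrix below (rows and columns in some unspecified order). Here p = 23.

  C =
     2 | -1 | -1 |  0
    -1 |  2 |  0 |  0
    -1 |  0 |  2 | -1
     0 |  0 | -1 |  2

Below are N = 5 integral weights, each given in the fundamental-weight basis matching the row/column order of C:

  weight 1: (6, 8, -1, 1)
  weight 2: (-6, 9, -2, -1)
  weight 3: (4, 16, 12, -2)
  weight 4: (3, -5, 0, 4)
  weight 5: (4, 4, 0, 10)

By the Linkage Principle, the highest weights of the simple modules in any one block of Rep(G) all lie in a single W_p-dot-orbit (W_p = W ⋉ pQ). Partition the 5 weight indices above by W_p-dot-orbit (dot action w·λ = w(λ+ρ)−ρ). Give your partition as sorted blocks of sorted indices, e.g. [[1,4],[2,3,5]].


Type A_4, rank 4, |W|=120; reorder rows/cols to standard.

Each λ_j+ρ reduced to Ā_23; 4-tuples below use C's row order:

  λ_1+ρ ↦ (7, 9, 0, 2)
  λ_2+ρ ↦ (0, 4, 1, 5)
  λ_3+ρ ↦ (5, 5, 1, 11)
  λ_4+ρ ↦ (0, 4, 1, 5)
  λ_5+ρ ↦ (5, 5, 1, 11)

3 distinct reps among the 5 weights ⇒ 3 W_23-linkage classes:

[[1], [2, 4], [3, 5]]


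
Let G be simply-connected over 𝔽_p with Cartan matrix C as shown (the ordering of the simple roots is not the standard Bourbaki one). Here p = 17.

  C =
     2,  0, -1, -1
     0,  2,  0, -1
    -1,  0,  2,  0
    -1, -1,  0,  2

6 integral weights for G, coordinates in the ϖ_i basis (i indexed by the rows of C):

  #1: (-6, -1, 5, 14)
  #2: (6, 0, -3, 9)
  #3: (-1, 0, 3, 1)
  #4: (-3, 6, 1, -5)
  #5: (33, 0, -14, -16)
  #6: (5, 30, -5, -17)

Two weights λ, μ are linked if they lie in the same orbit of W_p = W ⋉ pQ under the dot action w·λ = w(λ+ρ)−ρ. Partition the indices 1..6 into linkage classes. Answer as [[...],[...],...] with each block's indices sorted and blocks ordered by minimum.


A_4 Cartan matrix, 4 simple roots permuted; ρ=(1,1,1,1).

Each λ_j+ρ reduced to Ā_17; 4-tuples below use C's row order:

    λ_1 → (5, 0, 1, 10)
    λ_2 → (5, 0, 1, 10)
    λ_3 → (0, 1, 4, 2)
    λ_4 → (0, 1, 4, 2)
    λ_5 → (0, 1, 4, 2)
    λ_6 → (0, 1, 4, 2)

The 6 indices split into 2 linkage classes (same alcove rep ⇔ same W_17-dot-orbit):

[[1, 2], [3, 4, 5, 6]]


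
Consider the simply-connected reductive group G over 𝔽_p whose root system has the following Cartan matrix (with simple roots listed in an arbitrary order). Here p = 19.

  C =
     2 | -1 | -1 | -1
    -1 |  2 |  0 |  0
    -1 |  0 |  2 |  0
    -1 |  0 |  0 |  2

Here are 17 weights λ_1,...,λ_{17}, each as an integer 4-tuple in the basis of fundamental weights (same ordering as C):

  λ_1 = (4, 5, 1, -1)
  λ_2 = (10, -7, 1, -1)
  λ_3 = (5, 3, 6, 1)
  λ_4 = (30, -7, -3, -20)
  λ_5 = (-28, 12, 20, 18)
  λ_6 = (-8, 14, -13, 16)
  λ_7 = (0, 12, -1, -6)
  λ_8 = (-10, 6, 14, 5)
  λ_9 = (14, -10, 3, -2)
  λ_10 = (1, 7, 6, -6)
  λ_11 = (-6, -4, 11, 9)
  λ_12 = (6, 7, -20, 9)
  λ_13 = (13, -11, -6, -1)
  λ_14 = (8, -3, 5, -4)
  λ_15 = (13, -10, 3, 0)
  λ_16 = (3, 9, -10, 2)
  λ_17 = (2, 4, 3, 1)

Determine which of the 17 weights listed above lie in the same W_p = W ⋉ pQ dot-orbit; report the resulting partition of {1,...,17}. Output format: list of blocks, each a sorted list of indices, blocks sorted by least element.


Cartan matrix: type D_4 (|W|=192); un-permuting the 4 rows.

Alcove-folded reps (p=19, 17 weights, presented ϖ-order):

  [1] (5, 6, 2, 0);  [2] (5, 6, 2, 0);  [3] (0, 4, 7, 2);  [4] (4, 2, 6, 3);  [5] (5, 6, 2, 0);  [6] (0, 4, 7, 2);  [7] (0, 9, 4, 1);  [8] (4, 2, 6, 3);  [9] (0, 9, 4, 1);  [10] (3, 5, 4, 2);  [11] (3, 5, 4, 2);  [12] (0, 4, 7, 2);  [13] (0, 9, 4, 1);  [14] (4, 2, 6, 3);  [15] (0, 9, 4, 1);  [16] (3, 5, 4, 2);  [17] (3, 5, 4, 2)

These 17 weights hit 5 W_19-dot-orbits; sizes (3, 3, 3, 4, 4):

[[1, 2, 5], [3, 6, 12], [4, 8, 14], [7, 9, 13, 15], [10, 11, 16, 17]]


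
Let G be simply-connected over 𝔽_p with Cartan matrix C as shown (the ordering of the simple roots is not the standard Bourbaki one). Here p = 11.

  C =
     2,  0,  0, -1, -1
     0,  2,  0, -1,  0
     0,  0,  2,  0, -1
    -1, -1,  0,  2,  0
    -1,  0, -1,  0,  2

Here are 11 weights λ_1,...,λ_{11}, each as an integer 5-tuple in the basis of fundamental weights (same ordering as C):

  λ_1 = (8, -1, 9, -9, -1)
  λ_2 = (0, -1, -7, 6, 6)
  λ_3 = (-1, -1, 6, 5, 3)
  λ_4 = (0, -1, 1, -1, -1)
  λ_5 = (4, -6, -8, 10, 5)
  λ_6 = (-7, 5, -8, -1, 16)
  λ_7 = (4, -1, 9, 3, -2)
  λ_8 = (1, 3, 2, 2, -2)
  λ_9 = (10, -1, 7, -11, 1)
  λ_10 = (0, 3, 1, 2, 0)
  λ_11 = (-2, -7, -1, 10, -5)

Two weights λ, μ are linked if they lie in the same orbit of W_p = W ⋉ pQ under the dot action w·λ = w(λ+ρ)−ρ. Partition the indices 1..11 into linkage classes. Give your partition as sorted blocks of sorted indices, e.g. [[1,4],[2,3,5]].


Root system A_5: the 5×5 matrix C matches after relabeling.

W_11-reps of the 11 weights in Ā_11 (same 5-coord order as C):

    [1] (1, 0, 2, 0, 0)
    [2] (1, 4, 2, 3, 1)
    [3] (0, 6, 1, 0, 4)
    [4] (1, 0, 2, 0, 0)
    [5] (0, 6, 1, 0, 4)
    [6] (0, 6, 1, 0, 4)
    [7] (1, 4, 2, 3, 1)
    [8] (1, 4, 2, 3, 1)
    [9] (1, 0, 2, 0, 0)
    [10] (1, 4, 2, 3, 1)
    [11] (0, 6, 1, 0, 4)

Linkage partition of the 11 weights (3 classes, p=11):

[[1, 4, 9], [2, 7, 8, 10], [3, 5, 6, 11]]


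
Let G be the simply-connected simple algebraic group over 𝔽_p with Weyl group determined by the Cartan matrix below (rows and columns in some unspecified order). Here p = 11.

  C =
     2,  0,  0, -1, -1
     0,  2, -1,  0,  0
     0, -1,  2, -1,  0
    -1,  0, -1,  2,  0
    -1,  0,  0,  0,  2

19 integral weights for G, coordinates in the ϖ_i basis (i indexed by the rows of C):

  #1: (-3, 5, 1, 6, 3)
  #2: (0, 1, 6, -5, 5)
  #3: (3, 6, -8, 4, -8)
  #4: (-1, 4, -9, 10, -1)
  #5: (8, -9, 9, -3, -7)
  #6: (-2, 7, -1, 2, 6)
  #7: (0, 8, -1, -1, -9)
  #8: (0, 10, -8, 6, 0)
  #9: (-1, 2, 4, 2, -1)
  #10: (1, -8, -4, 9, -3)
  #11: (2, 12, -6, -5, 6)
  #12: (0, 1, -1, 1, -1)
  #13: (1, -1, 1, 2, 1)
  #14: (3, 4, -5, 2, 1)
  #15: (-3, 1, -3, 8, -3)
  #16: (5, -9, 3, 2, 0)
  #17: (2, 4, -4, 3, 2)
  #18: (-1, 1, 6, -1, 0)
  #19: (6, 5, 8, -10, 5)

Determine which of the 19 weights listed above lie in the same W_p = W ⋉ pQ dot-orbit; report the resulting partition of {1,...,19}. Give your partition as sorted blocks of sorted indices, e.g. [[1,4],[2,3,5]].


Type A_5, rank 5, |W|=720; reorder rows/cols to standard.

Alcove-folded reps (p=11, 19 weights, presented ϖ-order):

  [1] (2, 0, 2, 3, 2)
  [2] (3, 1, 3, 1, 2)
  [3] (2, 0, 2, 3, 2)
  [4] (0, 3, 5, 3, 0)
  [5] (1, 2, 0, 2, 0)
  [6] (1, 2, 0, 2, 0)
  [7] (0, 2, 7, 0, 1)
  [8] (0, 2, 7, 0, 1)
  [9] (0, 3, 5, 3, 0)
  [10] (0, 2, 7, 0, 1)
  [11] (3, 1, 3, 1, 2)
  [12] (1, 2, 0, 2, 0)
  [13] (2, 0, 2, 3, 2)
  [14] (3, 1, 3, 1, 2)
  [15] (2, 0, 2, 3, 2)
  [16] (3, 1, 3, 1, 2)
  [17] (3, 1, 3, 1, 2)
  [18] (0, 2, 7, 0, 1)
  [19] (2, 0, 2, 3, 2)

Linkage partition of the 19 weights (5 classes, p=11):

[[1, 3, 13, 15, 19], [2, 11, 14, 16, 17], [4, 9], [5, 6, 12], [7, 8, 10, 18]]


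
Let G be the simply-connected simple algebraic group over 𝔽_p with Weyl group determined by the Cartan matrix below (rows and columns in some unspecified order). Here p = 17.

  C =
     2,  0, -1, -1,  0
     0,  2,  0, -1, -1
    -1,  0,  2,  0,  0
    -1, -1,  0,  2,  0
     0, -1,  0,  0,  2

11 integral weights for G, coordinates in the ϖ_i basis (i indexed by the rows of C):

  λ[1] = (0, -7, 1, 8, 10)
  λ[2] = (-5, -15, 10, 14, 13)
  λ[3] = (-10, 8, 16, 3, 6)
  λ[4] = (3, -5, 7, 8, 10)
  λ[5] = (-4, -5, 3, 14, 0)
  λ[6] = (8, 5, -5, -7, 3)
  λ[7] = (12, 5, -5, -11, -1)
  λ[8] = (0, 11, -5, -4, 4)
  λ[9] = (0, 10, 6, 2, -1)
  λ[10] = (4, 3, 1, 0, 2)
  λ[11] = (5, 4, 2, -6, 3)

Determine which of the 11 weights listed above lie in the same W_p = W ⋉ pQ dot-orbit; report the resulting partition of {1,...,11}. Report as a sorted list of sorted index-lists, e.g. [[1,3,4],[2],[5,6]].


Type A_5, rank 5, |W|=720; reorder rows/cols to standard.

W_17-reps of the 11 weights in Ā_17 (same 5-coord order as C):

    λ_1+ρ ↦ (1, 6, 2, 3, 5)
    λ_2+ρ ↦ (1, 6, 2, 3, 5)
    λ_3+ρ ↦ (1, 0, 3, 5, 4)
    λ_4+ρ ↦ (1, 0, 3, 5, 4)
    λ_5+ρ ↦ (3, 1, 1, 8, 3)
    λ_6+ρ ↦ (1, 0, 3, 5, 4)
    λ_7+ρ ↦ (1, 0, 3, 5, 4)
    λ_8+ρ ↦ (1, 6, 2, 3, 5)
    λ_9+ρ ↦ (1, 6, 2, 3, 5)
    λ_10+ρ ↦ (5, 4, 2, 1, 3)
    λ_11+ρ ↦ (1, 0, 3, 5, 4)

The 11 indices split into 4 linkage classes (same alcove rep ⇔ same W_17-dot-orbit):

[[1, 2, 8, 9], [3, 4, 6, 7, 11], [5], [10]]


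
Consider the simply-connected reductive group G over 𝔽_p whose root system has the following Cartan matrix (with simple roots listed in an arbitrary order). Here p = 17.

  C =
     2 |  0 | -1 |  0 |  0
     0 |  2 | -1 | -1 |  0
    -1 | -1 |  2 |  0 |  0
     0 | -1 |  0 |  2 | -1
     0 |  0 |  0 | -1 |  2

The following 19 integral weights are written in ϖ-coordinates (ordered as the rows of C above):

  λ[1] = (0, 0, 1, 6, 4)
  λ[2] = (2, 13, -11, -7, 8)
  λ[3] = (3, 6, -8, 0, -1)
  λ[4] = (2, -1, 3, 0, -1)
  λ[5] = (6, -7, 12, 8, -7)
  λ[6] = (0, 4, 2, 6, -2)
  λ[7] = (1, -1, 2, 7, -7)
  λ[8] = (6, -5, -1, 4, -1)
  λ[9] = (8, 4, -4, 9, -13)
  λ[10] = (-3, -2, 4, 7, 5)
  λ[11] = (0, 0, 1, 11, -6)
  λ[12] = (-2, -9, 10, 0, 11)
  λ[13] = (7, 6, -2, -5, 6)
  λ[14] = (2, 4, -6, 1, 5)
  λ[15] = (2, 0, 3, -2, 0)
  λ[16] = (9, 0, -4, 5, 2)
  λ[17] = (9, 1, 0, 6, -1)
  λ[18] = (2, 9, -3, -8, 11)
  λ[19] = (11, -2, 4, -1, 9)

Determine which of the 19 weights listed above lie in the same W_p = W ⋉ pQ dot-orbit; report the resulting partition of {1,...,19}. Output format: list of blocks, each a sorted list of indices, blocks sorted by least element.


A_5 Cartan matrix, 5 simple roots permuted; ρ=(1,1,1,1,1).

Alcove-folded reps (p=17, 19 weights, presented ϖ-order):

  λ_1 → (1, 1, 2, 7, 5);  λ_2 → (7, 2, 1, 4, 3);  λ_3 → (3, 0, 4, 1, 0);  λ_4 → (3, 0, 4, 1, 0);  λ_5 → (1, 3, 7, 0, 3);  λ_6 → (1, 5, 3, 6, 1);  λ_7 → (2, 0, 3, 2, 6);  λ_8 → (3, 0, 4, 1, 0);  λ_9 → (2, 0, 3, 2, 6);  λ_10 → (1, 1, 2, 7, 5);  λ_11 → (1, 1, 2, 7, 5);  λ_12 → (1, 1, 2, 7, 5);  λ_13 → (7, 2, 1, 4, 3);  λ_14 → (2, 0, 3, 2, 6);  λ_15 → (3, 0, 4, 1, 0);  λ_16 → (7, 2, 1, 4, 3);  λ_17 → (7, 2, 1, 4, 3);  λ_18 → (1, 1, 2, 7, 5);  λ_19 → (3, 0, 4, 1, 0)

Grouping the 19 weights by Ā_17-representative: 6 linkage classes.

[[1, 10, 11, 12, 18], [2, 13, 16, 17], [3, 4, 8, 15, 19], [5], [6], [7, 9, 14]]


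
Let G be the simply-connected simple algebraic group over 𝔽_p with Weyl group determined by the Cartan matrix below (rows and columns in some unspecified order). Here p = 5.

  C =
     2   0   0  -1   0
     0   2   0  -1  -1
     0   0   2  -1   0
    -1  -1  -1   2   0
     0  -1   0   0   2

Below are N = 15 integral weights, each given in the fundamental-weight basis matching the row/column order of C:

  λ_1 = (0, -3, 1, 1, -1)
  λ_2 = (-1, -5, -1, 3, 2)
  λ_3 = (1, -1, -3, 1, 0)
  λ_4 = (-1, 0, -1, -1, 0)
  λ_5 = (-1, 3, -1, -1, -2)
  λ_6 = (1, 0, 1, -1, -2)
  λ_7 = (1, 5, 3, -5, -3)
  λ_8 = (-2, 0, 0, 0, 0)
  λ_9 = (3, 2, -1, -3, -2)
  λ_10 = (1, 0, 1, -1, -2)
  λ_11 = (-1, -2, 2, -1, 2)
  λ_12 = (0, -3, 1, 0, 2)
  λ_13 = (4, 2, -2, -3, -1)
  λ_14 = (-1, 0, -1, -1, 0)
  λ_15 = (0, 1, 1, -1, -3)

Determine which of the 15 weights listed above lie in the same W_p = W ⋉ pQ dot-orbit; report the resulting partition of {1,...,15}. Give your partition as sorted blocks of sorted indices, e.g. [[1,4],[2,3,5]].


D_5 Cartan matrix, 5 simple roots permuted; ρ=(1,1,1,1,1).

W_5-reps of the 15 weights in Ā_5 (same 5-coord order as C):

  1: (1, 0, 2, 0, 2);  2: (0, 1, 0, 0, 1);  3: (2, 0, 2, 0, 1);  4: (0, 1, 0, 0, 1);  5: (0, 1, 0, 0, 1);  6: (2, 0, 2, 0, 1);  7: (1, 1, 1, 0, 1);  8: (1, 1, 1, 0, 1);  9: (2, 0, 2, 0, 1);  10: (2, 0, 2, 0, 1);  11: (1, 0, 2, 0, 2);  12: (0, 0, 1, 1, 1);  13: (2, 0, 2, 0, 1);  14: (0, 1, 0, 0, 1);  15: (1, 0, 2, 0, 2)

Linkage partition of the 15 weights (5 classes, p=5):

[[1, 11, 15], [2, 4, 5, 14], [3, 6, 9, 10, 13], [7, 8], [12]]


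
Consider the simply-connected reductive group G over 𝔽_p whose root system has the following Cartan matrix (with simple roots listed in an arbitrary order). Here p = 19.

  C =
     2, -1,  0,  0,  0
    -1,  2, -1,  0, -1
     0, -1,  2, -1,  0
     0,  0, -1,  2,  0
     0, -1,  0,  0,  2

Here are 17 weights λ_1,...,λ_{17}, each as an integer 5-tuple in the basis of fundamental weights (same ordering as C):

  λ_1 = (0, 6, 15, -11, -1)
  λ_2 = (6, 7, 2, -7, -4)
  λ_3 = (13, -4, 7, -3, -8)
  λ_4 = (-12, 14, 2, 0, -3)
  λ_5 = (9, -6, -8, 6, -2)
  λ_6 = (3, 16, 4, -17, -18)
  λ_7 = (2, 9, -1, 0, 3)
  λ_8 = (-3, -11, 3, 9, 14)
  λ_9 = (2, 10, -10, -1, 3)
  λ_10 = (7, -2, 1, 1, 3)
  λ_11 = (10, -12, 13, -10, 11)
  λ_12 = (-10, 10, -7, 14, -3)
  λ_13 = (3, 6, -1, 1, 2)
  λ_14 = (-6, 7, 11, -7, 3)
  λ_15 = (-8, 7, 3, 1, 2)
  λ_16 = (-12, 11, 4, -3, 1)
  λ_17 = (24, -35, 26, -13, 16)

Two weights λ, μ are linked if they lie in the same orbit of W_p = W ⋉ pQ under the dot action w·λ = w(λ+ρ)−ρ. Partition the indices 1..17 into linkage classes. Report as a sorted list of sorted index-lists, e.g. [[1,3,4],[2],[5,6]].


D_5 Cartan matrix, 5 simple roots permuted; ρ=(1,1,1,1,1).

λ_j+ρ reflected into Ā_19 (⟨·,θ^∨⟩≤19); 5-tuples as given:

  [1] (0, 4, 1, 2, 1) · [2] (7, 1, 1, 2, 3) · [3] (4, 3, 2, 2, 3) · [4] (11, 0, 1, 1, 2) · [5] (0, 4, 1, 2, 1) · [6] (4, 3, 2, 2, 3) · [7] (3, 1, 1, 8, 4) · [8] (4, 3, 2, 2, 3) · [9] (3, 1, 1, 8, 4) · [10] (7, 1, 1, 2, 3) · [11] (0, 4, 1, 2, 1) · [12] (3, 1, 1, 8, 4) · [13] (4, 3, 2, 2, 3) · [14] (0, 4, 1, 2, 1) · [15] (7, 1, 1, 2, 3) · [16] (11, 0, 1, 1, 2) · [17] (4, 2, 1, 8, 0)

The 17 indices split into 6 linkage classes (same alcove rep ⇔ same W_19-dot-orbit):

[[1, 5, 11, 14], [2, 10, 15], [3, 6, 8, 13], [4, 16], [7, 9, 12], [17]]


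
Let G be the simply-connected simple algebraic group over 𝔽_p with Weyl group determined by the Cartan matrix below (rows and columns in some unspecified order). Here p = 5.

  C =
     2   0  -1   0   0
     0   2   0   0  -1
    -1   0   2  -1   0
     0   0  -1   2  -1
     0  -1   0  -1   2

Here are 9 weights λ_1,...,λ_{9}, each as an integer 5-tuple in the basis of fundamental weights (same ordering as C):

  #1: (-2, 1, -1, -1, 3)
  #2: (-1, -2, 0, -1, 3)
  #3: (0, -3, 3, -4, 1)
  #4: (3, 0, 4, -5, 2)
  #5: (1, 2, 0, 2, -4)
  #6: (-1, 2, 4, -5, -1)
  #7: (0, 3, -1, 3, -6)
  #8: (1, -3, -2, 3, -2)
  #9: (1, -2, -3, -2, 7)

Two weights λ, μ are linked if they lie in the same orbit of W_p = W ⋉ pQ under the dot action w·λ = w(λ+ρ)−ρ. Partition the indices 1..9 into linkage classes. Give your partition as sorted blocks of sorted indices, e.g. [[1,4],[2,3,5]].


Root system A_5: the 5×5 matrix C matches after relabeling.

Ā_5 reps of the 9 weights (A_5, coords as presented):

  [1] (0, 1, 1, 0, 3);  [2] (0, 1, 1, 0, 3);  [3] (1, 1, 1, 0, 2);  [4] (0, 1, 1, 0, 3);  [5] (1, 1, 1, 0, 2);  [6] (0, 1, 1, 0, 3);  [7] (0, 1, 1, 0, 3);  [8] (1, 1, 1, 0, 2);  [9] (1, 1, 1, 0, 2)

Linkage partition of the 9 weights (2 classes, p=5):

[[1, 2, 4, 6, 7], [3, 5, 8, 9]]


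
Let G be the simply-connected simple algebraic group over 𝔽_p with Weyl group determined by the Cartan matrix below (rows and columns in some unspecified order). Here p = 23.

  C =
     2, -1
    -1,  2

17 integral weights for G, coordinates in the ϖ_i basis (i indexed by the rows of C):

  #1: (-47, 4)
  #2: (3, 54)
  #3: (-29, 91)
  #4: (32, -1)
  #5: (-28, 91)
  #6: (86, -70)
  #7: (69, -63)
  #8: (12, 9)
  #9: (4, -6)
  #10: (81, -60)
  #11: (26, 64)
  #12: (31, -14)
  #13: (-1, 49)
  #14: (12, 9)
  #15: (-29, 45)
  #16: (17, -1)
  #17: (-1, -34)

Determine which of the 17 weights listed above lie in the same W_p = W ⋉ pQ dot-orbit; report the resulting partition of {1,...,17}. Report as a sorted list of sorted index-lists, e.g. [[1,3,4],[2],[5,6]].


A_2 Cartan matrix, 2 simple roots permuted; ρ=(1,1).

Ā_23 reps of the 17 weights (A_2, coords as presented):

    λ_1+ρ ↦ (18, 0)
    λ_2+ρ ↦ (10, 4)
    λ_3+ρ ↦ (18, 0)
    λ_4+ρ ↦ (13, 10)
    λ_5+ρ ↦ (19, 0)
    λ_6+ρ ↦ (18, 0)
    λ_7+ρ ↦ (1, 7)
    λ_8+ρ ↦ (13, 10)
    λ_9+ρ ↦ (0, 5)
    λ_10+ρ ↦ (13, 10)
    λ_11+ρ ↦ (19, 0)
    λ_12+ρ ↦ (10, 4)
    λ_13+ρ ↦ (19, 0)
    λ_14+ρ ↦ (13, 10)
    λ_15+ρ ↦ (0, 5)
    λ_16+ρ ↦ (18, 0)
    λ_17+ρ ↦ (13, 10)

Grouping the 17 weights by Ā_23-representative: 6 linkage classes.

[[1, 3, 6, 16], [2, 12], [4, 8, 10, 14, 17], [5, 11, 13], [7], [9, 15]]


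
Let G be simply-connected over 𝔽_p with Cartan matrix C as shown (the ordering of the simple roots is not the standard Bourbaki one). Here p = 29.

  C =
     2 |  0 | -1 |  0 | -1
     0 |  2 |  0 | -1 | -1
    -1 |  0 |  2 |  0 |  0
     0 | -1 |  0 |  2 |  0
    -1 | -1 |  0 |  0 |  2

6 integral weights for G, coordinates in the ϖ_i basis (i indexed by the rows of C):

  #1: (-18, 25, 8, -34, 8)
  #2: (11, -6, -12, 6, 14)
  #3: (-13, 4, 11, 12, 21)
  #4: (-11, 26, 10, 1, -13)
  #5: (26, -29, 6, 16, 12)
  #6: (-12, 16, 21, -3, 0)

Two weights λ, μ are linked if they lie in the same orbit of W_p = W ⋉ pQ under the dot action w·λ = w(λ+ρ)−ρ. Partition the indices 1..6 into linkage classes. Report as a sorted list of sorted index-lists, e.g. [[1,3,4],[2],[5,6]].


Root system A_5: the 5×5 matrix C matches after relabeling.

Ā_29 reps of the 6 weights (A_5, coords as presented):

  [1] (2, 8, 4, 12, 1)
  [2] (1, 5, 11, 2, 10)
  [3] (1, 5, 11, 2, 10)
  [4] (1, 5, 11, 2, 10)
  [5] (1, 5, 11, 2, 10)
  [6] (1, 5, 11, 2, 10)

The 6 indices split into 2 linkage classes (same alcove rep ⇔ same W_29-dot-orbit):

[[1], [2, 3, 4, 5, 6]]


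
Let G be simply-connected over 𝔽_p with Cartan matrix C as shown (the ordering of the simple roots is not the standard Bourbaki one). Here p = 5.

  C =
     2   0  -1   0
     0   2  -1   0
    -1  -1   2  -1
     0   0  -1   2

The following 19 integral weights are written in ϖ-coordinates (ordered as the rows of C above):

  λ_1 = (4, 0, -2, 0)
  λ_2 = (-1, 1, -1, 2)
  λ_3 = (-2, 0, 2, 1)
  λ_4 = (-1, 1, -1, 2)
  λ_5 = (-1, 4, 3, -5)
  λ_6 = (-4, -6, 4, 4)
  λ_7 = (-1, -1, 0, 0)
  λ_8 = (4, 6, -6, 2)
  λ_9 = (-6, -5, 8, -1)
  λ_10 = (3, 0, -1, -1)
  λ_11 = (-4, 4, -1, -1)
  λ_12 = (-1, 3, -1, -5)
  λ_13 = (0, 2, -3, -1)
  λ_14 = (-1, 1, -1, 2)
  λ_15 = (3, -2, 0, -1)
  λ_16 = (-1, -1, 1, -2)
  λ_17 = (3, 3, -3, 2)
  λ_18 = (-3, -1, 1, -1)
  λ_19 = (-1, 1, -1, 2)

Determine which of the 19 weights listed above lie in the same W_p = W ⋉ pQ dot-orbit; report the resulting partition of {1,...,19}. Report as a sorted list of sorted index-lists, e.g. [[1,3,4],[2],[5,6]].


Type D_4, rank 4, |W|=192; reorder rows/cols to standard.

Each λ_j+ρ reduced to Ā_5; 4-tuples below use C's row order:

    1: (4, 0, 0, 0)
    2: (0, 2, 0, 3)
    3: (0, 0, 1, 1)
    4: (0, 2, 0, 3)
    5: (4, 1, 0, 0)
    6: (2, 0, 0, 0)
    7: (0, 0, 1, 1)
    8: (2, 0, 0, 0)
    9: (1, 0, 0, 4)
    10: (4, 1, 0, 0)
    11: (0, 2, 0, 3)
    12: (4, 0, 0, 0)
    13: (0, 0, 1, 1)
    14: (0, 2, 0, 3)
    15: (4, 1, 0, 0)
    16: (0, 0, 1, 1)
    17: (0, 0, 1, 1)
    18: (2, 0, 0, 0)
    19: (0, 2, 0, 3)

These 19 weights hit 6 W_5-dot-orbits; sizes (2, 5, 5, 3, 3, 1):

[[1, 12], [2, 4, 11, 14, 19], [3, 7, 13, 16, 17], [5, 10, 15], [6, 8, 18], [9]]


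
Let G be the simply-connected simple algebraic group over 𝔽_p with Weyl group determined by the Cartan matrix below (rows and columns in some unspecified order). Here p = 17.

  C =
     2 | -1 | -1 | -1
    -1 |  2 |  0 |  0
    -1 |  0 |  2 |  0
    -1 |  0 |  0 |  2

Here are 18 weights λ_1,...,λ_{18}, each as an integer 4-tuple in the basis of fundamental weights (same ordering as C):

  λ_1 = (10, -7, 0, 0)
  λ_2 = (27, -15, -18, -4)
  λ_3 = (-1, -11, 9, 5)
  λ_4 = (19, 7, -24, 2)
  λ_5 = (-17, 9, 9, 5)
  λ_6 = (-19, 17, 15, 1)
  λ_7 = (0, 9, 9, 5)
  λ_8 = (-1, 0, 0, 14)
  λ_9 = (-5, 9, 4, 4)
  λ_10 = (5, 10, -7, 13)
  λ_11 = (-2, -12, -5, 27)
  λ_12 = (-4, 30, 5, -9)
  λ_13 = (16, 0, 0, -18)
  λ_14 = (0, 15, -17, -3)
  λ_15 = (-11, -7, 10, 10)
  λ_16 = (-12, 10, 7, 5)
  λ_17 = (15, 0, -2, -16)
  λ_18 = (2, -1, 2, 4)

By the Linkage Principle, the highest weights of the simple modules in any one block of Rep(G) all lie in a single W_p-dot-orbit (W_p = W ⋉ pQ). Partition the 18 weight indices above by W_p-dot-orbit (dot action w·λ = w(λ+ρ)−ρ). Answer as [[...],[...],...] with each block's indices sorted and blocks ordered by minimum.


Type D_4, rank 4, |W|=192; reorder rows/cols to standard.

W_17-reps of the 18 weights in Ā_17 (same 4-coord order as C):

  [1] (4, 6, 1, 1);  [2] (3, 0, 3, 5);  [3] (6, 0, 0, 4);  [4] (3, 0, 3, 5);  [5] (6, 0, 0, 4);  [6] (0, 1, 1, 15);  [7] (6, 0, 0, 4);  [8] (0, 1, 1, 15);  [9] (4, 6, 1, 1);  [10] (3, 3, 8, 0);  [11] (4, 6, 1, 1);  [12] (3, 0, 3, 5);  [13] (0, 1, 1, 15);  [14] (0, 1, 1, 15);  [15] (4, 6, 1, 1);  [16] (3, 0, 3, 5);  [17] (0, 1, 1, 15);  [18] (3, 0, 3, 5)

Grouping the 18 weights by Ā_17-representative: 5 linkage classes.

[[1, 9, 11, 15], [2, 4, 12, 16, 18], [3, 5, 7], [6, 8, 13, 14, 17], [10]]


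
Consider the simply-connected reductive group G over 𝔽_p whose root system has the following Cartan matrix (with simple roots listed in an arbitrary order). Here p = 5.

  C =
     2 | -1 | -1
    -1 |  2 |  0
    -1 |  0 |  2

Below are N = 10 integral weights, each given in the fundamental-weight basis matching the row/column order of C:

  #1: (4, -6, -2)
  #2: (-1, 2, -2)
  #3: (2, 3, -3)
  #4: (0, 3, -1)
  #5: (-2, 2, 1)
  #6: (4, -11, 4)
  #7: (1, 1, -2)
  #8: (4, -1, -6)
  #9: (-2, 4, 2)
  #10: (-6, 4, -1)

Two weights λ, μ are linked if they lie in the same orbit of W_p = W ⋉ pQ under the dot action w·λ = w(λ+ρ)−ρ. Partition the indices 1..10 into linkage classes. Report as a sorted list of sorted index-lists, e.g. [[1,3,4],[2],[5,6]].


Cartan matrix: type A_3 (|W|=24); un-permuting the 3 rows.

Ā_5 reps of the 10 weights (A_3, coords as presented):

  [1] (1, 4, 0);  [2] (1, 2, 0);  [3] (1, 2, 0);  [4] (1, 4, 0);  [5] (1, 2, 1);  [6] (0, 0, 5);  [7] (1, 2, 1);  [8] (0, 0, 5);  [9] (1, 2, 0);  [10] (0, 0, 5)

Grouping the 10 weights by Ā_5-representative: 4 linkage classes.

[[1, 4], [2, 3, 9], [5, 7], [6, 8, 10]]


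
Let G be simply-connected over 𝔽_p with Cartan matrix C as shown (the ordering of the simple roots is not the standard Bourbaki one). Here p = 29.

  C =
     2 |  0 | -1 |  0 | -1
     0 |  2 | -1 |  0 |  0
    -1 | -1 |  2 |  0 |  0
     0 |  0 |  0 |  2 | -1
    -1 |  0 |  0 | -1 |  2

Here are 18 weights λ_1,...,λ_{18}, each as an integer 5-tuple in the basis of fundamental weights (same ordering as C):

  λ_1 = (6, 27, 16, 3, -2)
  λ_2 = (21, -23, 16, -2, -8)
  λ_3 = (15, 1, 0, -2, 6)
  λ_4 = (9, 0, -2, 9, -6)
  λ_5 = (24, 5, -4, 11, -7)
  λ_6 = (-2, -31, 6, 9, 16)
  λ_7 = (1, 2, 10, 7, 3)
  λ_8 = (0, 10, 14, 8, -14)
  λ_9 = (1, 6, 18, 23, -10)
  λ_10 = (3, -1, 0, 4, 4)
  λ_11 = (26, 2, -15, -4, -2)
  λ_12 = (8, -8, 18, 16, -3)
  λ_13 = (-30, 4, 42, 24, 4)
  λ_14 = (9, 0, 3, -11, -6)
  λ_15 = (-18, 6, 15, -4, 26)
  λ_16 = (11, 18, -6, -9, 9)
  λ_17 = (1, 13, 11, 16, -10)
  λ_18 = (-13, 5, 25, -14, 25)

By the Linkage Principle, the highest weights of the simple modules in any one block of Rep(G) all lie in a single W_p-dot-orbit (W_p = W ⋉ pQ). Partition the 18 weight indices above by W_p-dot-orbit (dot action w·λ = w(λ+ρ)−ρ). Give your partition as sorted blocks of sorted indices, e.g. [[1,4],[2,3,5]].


Root system A_5: the 5×5 matrix C matches after relabeling.

Folding the 18 weights λ_j+ρ into Ā_29 (reps in the given 5-coord order):

  1: (16, 2, 1, 1, 6);  2: (7, 7, 5, 1, 2);  3: (16, 2, 1, 1, 6);  4: (4, 0, 1, 5, 5);  5: (16, 2, 1, 1, 6);  6: (16, 2, 1, 1, 6);  7: (2, 3, 11, 8, 4);  8: (9, 11, 3, 1, 3);  9: (7, 7, 5, 1, 2);  10: (4, 0, 1, 5, 5);  11: (9, 11, 3, 1, 3);  12: (7, 7, 5, 1, 2);  13: (4, 0, 1, 5, 5);  14: (4, 0, 1, 5, 5);  15: (16, 2, 1, 1, 6);  16: (7, 7, 5, 1, 2);  17: (7, 7, 5, 1, 2);  18: (9, 11, 3, 1, 3)

The 18 indices split into 5 linkage classes (same alcove rep ⇔ same W_29-dot-orbit):

[[1, 3, 5, 6, 15], [2, 9, 12, 16, 17], [4, 10, 13, 14], [7], [8, 11, 18]]


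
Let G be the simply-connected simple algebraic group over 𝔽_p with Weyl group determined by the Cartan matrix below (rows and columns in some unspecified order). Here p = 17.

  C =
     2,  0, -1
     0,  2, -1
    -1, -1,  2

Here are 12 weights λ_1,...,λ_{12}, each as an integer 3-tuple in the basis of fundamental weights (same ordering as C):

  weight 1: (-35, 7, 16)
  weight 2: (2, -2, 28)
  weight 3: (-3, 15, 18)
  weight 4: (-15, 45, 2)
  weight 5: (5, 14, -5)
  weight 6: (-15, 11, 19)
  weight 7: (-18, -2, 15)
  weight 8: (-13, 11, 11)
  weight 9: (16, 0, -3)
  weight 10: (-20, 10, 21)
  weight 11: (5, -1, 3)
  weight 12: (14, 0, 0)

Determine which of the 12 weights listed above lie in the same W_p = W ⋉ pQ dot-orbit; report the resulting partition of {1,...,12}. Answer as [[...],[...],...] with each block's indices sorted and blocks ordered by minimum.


Cartan matrix: type A_3 (|W|=24); un-permuting the 3 rows.

Each λ_j+ρ reduced to Ā_17; 3-tuples below use C's row order:

  λ_1+ρ ↦ (0, 8, 0)
  λ_2+ρ ↦ (1, 3, 2)
  λ_3+ρ ↦ (15, 1, 1)
  λ_4+ρ ↦ (1, 3, 2)
  λ_5+ρ ↦ (2, 11, 4)
  λ_6+ρ ↦ (1, 3, 2)
  λ_7+ρ ↦ (15, 1, 1)
  λ_8+ρ ↦ (5, 5, 0)
  λ_9+ρ ↦ (15, 1, 1)
  λ_10+ρ ↦ (1, 3, 2)
  λ_11+ρ ↦ (6, 0, 4)
  λ_12+ρ ↦ (15, 1, 1)

6 distinct reps among the 12 weights ⇒ 6 W_17-linkage classes:

[[1], [2, 4, 6, 10], [3, 7, 9, 12], [5], [8], [11]]


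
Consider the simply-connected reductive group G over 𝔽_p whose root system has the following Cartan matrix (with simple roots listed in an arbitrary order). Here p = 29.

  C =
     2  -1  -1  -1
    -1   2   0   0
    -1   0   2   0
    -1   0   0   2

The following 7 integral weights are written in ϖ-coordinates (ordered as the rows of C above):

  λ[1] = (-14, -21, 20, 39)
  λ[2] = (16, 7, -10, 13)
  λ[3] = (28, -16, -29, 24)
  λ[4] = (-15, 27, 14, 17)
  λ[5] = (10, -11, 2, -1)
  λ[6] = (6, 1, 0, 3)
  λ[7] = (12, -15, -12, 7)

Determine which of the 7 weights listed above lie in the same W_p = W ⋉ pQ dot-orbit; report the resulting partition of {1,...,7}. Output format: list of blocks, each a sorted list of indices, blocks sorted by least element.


C ↔ D_4 under row/col permutation; |W(D_4)| = 192.

W_29-reps of the 7 weights in Ā_29 (same 4-coord order as C):

  1: (7, 2, 1, 4);  2: (7, 2, 1, 4);  3: (1, 10, 3, 0);  4: (1, 10, 3, 0);  5: (1, 10, 3, 0);  6: (7, 2, 1, 4);  7: (7, 2, 1, 4)

The 7 indices split into 2 linkage classes (same alcove rep ⇔ same W_29-dot-orbit):

[[1, 2, 6, 7], [3, 4, 5]]


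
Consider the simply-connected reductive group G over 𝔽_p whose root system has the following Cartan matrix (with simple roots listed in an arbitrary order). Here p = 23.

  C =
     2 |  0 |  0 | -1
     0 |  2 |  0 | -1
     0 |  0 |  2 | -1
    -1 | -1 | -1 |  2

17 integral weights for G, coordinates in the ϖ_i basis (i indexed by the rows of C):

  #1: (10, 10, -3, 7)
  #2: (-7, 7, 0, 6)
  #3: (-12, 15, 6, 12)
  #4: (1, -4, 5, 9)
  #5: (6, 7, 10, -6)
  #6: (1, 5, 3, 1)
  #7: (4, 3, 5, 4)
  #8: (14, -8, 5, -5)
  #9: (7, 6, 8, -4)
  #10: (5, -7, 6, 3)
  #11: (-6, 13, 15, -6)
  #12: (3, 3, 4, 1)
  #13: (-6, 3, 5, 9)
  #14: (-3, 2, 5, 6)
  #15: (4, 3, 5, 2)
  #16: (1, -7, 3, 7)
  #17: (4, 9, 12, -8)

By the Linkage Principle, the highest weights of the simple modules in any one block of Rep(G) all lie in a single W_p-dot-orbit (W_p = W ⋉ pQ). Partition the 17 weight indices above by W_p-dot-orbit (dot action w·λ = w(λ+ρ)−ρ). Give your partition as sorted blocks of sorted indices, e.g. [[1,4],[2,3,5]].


Dynkin diagram of C (from the 6 off-diagonal −1 entries): D_4.

Ā_23 reps of the 17 weights (D_4, coords as presented):

  [1] (4, 4, 5, 2) · [2] (6, 8, 1, 1) · [3] (2, 3, 6, 5) · [4] (2, 3, 6, 5) · [5] (2, 3, 6, 5) · [6] (2, 6, 4, 2) · [7] (5, 4, 6, 3) · [8] (4, 4, 5, 2) · [9] (5, 4, 6, 3) · [10] (4, 4, 5, 2) · [11] (5, 4, 6, 3) · [12] (4, 4, 5, 2) · [13] (5, 4, 6, 3) · [14] (2, 3, 6, 5) · [15] (5, 4, 6, 3) · [16] (2, 6, 4, 2) · [17] (2, 3, 6, 5)

5 distinct reps among the 17 weights ⇒ 5 W_23-linkage classes:

[[1, 8, 10, 12], [2], [3, 4, 5, 14, 17], [6, 16], [7, 9, 11, 13, 15]]


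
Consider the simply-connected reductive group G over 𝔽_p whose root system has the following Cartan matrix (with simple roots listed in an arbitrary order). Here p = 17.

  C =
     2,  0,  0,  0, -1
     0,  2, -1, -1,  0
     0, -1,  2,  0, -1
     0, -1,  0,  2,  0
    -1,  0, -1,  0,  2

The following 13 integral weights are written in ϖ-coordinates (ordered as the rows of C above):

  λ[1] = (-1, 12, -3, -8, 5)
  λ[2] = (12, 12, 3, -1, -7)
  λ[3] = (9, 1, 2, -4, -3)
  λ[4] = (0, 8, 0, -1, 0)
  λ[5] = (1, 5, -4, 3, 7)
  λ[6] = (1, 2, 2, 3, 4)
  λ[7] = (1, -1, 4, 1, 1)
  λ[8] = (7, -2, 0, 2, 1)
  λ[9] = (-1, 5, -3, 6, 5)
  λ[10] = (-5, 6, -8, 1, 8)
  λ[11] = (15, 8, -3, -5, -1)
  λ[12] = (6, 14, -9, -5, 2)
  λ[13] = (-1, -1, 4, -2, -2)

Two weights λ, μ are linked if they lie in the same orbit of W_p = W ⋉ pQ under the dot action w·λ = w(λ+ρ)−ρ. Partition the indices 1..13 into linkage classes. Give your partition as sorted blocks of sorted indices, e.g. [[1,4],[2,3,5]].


Dynkin diagram of C (from the 8 off-diagonal −1 entries): A_5.

Alcove-folded reps (p=17, 13 weights, presented ϖ-order):

  λ_1+ρ ↦ (0, 4, 2, 7, 4);  λ_2+ρ ↦ (0, 4, 2, 7, 4);  λ_3+ρ ↦ (8, 1, 0, 2, 2);  λ_4+ρ ↦ (1, 9, 1, 0, 1);  λ_5+ρ ↦ (2, 3, 3, 4, 5);  λ_6+ρ ↦ (2, 3, 3, 4, 5);  λ_7+ρ ↦ (2, 0, 5, 2, 2);  λ_8+ρ ↦ (8, 1, 0, 2, 2);  λ_9+ρ ↦ (0, 4, 2, 7, 4);  λ_10+ρ ↦ (2, 0, 5, 2, 2);  λ_11+ρ ↦ (8, 1, 0, 2, 2);  λ_12+ρ ↦ (2, 3, 3, 4, 5);  λ_13+ρ ↦ (1, 1, 3, 0, 0)

Partition of {1..13} into 6 W_17-dot-orbits:

[[1, 2, 9], [3, 8, 11], [4], [5, 6, 12], [7, 10], [13]]


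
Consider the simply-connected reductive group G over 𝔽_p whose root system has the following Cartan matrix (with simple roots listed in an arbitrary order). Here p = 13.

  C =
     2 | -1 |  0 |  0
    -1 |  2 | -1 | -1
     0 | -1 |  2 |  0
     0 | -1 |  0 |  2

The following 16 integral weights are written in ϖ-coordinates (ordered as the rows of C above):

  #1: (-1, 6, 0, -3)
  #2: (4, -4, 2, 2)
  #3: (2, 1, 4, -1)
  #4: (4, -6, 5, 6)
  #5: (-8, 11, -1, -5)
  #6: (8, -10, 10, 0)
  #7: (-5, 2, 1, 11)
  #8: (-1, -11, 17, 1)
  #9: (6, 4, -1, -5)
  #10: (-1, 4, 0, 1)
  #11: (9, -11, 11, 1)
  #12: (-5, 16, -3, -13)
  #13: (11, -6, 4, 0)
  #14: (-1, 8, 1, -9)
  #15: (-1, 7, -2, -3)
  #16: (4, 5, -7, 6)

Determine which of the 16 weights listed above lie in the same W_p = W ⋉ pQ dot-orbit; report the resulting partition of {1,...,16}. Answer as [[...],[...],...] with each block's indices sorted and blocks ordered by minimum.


Cartan matrix: type D_4 (|W|=192); un-permuting the 4 rows.

Ā_13 reps of the 16 weights (D_4, coords as presented):

  λ_1+ρ ↦ (0, 5, 1, 2)
  λ_2+ρ ↦ (2, 3, 0, 0)
  λ_3+ρ ↦ (3, 2, 5, 0)
  λ_4+ρ ↦ (0, 5, 1, 2)
  λ_5+ρ ↦ (7, 1, 0, 4)
  λ_6+ρ ↦ (0, 1, 2, 8)
  λ_7+ρ ↦ (0, 1, 2, 8)
  λ_8+ρ ↦ (2, 3, 0, 0)
  λ_9+ρ ↦ (7, 1, 0, 4)
  λ_10+ρ ↦ (0, 5, 1, 2)
  λ_11+ρ ↦ (0, 1, 2, 8)
  λ_12+ρ ↦ (0, 1, 2, 8)
  λ_13+ρ ↦ (7, 1, 0, 4)
  λ_14+ρ ↦ (0, 1, 2, 8)
  λ_15+ρ ↦ (0, 5, 1, 2)
  λ_16+ρ ↦ (0, 5, 1, 2)

Partition of {1..16} into 5 W_13-dot-orbits:

[[1, 4, 10, 15, 16], [2, 8], [3], [5, 9, 13], [6, 7, 11, 12, 14]]


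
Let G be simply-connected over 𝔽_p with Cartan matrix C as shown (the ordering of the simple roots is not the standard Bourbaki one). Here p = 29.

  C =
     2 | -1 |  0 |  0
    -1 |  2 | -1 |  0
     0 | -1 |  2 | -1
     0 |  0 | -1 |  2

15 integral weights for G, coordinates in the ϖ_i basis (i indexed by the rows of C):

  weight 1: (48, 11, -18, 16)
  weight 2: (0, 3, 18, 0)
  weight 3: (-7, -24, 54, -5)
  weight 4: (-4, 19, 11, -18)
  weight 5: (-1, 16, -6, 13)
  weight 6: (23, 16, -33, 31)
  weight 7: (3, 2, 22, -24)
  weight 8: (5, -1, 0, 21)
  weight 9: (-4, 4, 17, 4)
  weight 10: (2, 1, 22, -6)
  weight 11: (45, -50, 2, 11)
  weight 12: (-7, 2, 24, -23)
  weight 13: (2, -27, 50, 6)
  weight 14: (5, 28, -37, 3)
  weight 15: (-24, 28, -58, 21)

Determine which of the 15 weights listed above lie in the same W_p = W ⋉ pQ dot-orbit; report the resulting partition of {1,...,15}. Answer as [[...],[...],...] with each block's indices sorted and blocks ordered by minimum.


Type A_4, rank 4, |W|=120; reorder rows/cols to standard.

Each λ_j+ρ reduced to Ā_29; 4-tuples below use C's row order:

    [1] (0, 12, 5, 9)
    [2] (1, 4, 19, 1)
    [3] (3, 3, 0, 22)
    [4] (0, 12, 5, 9)
    [5] (0, 12, 5, 9)
    [6] (0, 12, 5, 9)
    [7] (3, 3, 0, 22)
    [8] (6, 0, 1, 22)
    [9] (3, 2, 18, 5)
    [10] (3, 2, 18, 5)
    [11] (0, 12, 5, 9)
    [12] (3, 3, 0, 22)
    [13] (3, 3, 0, 22)
    [14] (3, 3, 0, 22)
    [15] (6, 0, 1, 22)

Grouping the 15 weights by Ā_29-representative: 5 linkage classes.

[[1, 4, 5, 6, 11], [2], [3, 7, 12, 13, 14], [8, 15], [9, 10]]


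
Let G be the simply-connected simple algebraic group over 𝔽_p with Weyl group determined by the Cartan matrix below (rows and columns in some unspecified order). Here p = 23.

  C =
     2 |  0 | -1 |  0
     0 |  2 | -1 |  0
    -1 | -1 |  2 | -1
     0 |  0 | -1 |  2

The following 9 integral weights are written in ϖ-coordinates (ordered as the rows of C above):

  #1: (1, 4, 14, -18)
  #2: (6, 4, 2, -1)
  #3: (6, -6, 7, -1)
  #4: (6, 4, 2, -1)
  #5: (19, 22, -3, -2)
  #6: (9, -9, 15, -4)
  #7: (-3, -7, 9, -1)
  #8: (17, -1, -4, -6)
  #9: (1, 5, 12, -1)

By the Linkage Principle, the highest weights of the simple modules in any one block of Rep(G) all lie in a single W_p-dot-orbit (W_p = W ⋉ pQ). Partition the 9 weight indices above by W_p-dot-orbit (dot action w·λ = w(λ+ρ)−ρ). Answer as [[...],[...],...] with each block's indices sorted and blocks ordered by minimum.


Cartan matrix: type D_4 (|W|=192); un-permuting the 4 rows.

λ_j+ρ reflected into Ā_23 (⟨·,θ^∨⟩≤23); 4-tuples as given:

  1: (0, 3, 2, 15)
  2: (7, 5, 3, 0)
  3: (7, 5, 3, 0)
  4: (7, 5, 3, 0)
  5: (0, 3, 2, 15)
  6: (7, 5, 3, 0)
  7: (2, 6, 2, 0)
  8: (7, 5, 3, 0)
  9: (2, 6, 2, 0)

3 distinct reps among the 9 weights ⇒ 3 W_23-linkage classes:

[[1, 5], [2, 3, 4, 6, 8], [7, 9]]


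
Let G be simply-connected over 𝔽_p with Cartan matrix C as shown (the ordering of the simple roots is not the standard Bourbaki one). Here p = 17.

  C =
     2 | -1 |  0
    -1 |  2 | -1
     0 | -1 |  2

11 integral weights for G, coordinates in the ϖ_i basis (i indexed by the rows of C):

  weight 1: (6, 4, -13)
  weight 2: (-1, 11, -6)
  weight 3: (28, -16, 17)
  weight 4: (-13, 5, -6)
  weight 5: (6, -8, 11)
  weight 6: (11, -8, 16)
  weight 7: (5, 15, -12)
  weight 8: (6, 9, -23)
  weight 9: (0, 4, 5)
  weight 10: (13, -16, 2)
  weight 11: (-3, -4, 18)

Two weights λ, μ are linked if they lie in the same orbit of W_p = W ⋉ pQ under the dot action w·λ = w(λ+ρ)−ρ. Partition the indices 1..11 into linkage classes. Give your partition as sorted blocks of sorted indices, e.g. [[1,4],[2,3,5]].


Cartan matrix: type A_3 (|W|=24); un-permuting the 3 rows.

λ_j+ρ reflected into Ā_17 (⟨·,θ^∨⟩≤17); 3-tuples as given:

  λ_1 → (0, 7, 5) · λ_2 → (0, 7, 5) · λ_3 → (1, 2, 12) · λ_4 → (1, 5, 6) · λ_5 → (0, 7, 5) · λ_6 → (0, 7, 5) · λ_7 → (1, 5, 6) · λ_8 → (0, 7, 5) · λ_9 → (1, 5, 6) · λ_10 → (1, 2, 12) · λ_11 → (1, 2, 12)

Linkage partition of the 11 weights (3 classes, p=17):

[[1, 2, 5, 6, 8], [3, 10, 11], [4, 7, 9]]


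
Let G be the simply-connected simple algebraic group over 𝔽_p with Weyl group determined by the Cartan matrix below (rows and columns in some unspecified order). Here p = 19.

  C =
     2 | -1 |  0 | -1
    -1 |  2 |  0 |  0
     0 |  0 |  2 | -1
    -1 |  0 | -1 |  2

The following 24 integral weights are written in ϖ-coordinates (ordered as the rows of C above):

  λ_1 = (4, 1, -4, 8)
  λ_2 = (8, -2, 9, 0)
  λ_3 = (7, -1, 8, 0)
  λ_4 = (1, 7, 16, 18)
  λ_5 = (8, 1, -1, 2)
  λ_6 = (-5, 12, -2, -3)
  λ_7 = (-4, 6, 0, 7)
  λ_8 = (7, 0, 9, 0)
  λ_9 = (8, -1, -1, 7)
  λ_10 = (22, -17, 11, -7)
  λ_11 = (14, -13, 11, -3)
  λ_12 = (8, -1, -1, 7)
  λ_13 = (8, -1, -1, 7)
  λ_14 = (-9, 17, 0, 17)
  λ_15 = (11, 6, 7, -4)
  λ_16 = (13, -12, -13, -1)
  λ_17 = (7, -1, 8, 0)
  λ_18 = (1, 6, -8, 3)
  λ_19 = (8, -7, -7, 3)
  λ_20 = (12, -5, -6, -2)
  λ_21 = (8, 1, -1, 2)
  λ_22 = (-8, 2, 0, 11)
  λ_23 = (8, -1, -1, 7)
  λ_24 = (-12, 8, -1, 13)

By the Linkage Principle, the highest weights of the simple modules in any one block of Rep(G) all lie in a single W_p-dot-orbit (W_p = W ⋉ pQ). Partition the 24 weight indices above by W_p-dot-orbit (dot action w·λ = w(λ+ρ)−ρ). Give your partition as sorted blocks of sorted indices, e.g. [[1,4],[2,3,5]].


Root system A_4: the 4×4 matrix C matches after relabeling.

Ā_19 reps of the 24 weights (A_4, coords as presented):

  λ_1+ρ ↦ (5, 2, 3, 6) · λ_2+ρ ↦ (8, 0, 9, 1) · λ_3+ρ ↦ (8, 0, 9, 1) · λ_4+ρ ↦ (9, 0, 0, 8) · λ_5+ρ ↦ (9, 2, 0, 3) · λ_6+ρ ↦ (1, 6, 4, 2) · λ_7+ρ ↦ (3, 4, 1, 5) · λ_8+ρ ↦ (8, 0, 9, 1) · λ_9+ρ ↦ (9, 0, 0, 8) · λ_10+ρ ↦ (1, 6, 4, 2) · λ_11+ρ ↦ (1, 6, 4, 2) · λ_12+ρ ↦ (9, 0, 0, 8) · λ_13+ρ ↦ (9, 0, 0, 8) · λ_14+ρ ↦ (8, 0, 9, 1) · λ_15+ρ ↦ (9, 2, 0, 3) · λ_16+ρ ↦ (9, 2, 0, 3) · λ_17+ρ ↦ (8, 0, 9, 1) · λ_18+ρ ↦ (1, 6, 4, 2) · λ_19+ρ ↦ (1, 6, 4, 2) · λ_20+ρ ↦ (3, 4, 1, 5) · λ_21+ρ ↦ (9, 2, 0, 3) · λ_22+ρ ↦ (3, 4, 1, 5) · λ_23+ρ ↦ (9, 0, 0, 8) · λ_24+ρ ↦ (9, 2, 0, 3)

The 24 indices split into 6 linkage classes (same alcove rep ⇔ same W_19-dot-orbit):

[[1], [2, 3, 8, 14, 17], [4, 9, 12, 13, 23], [5, 15, 16, 21, 24], [6, 10, 11, 18, 19], [7, 20, 22]]


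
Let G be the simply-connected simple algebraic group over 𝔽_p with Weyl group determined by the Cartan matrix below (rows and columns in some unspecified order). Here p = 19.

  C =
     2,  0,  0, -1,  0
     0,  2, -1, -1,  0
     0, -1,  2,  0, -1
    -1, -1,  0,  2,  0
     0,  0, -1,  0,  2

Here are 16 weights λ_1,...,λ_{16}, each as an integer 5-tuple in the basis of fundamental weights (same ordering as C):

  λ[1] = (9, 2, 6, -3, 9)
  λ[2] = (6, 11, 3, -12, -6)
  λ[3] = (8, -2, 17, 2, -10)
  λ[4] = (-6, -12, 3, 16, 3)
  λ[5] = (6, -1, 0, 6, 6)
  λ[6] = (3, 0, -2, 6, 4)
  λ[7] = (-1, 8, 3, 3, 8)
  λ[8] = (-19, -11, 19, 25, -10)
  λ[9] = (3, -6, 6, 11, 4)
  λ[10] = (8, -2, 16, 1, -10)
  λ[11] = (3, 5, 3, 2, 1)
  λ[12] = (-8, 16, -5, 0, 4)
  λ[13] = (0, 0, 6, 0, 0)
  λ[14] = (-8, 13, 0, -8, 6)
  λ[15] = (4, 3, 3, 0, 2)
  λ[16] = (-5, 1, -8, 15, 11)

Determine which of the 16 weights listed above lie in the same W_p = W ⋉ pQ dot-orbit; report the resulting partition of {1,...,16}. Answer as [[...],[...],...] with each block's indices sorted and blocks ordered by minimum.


A_5 Cartan matrix, 5 simple roots permuted; ρ=(1,1,1,1,1).

Alcove-folded reps (p=19, 16 weights, presented ϖ-order):

  1: (1, 1, 7, 1, 1) · 2: (4, 0, 1, 7, 4) · 3: (1, 1, 7, 1, 1) · 4: (5, 4, 4, 1, 3) · 5: (4, 0, 1, 7, 4) · 6: (4, 0, 1, 7, 4) · 7: (4, 6, 4, 3, 2) · 8: (1, 1, 7, 1, 1) · 9: (0, 5, 2, 7, 1) · 10: (1, 1, 7, 1, 1) · 11: (4, 6, 4, 3, 2) · 12: (1, 7, 4, 6, 1) · 13: (1, 1, 7, 1, 1) · 14: (4, 0, 1, 7, 4) · 15: (5, 4, 4, 1, 3) · 16: (0, 5, 2, 7, 1)

These 16 weights hit 6 W_19-dot-orbits; sizes (5, 4, 2, 2, 2, 1):

[[1, 3, 8, 10, 13], [2, 5, 6, 14], [4, 15], [7, 11], [9, 16], [12]]


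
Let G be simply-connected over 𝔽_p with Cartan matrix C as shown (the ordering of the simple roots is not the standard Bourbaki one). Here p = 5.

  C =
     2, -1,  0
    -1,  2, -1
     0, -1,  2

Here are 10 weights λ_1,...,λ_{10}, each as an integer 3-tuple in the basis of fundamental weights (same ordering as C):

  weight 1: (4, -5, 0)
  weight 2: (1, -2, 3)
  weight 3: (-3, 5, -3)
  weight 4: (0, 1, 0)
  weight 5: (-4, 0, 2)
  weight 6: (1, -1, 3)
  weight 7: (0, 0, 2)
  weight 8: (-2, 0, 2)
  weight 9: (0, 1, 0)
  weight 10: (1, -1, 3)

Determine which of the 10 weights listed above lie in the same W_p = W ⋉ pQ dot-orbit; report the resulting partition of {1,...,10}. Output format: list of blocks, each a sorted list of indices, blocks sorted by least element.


Dynkin diagram of C (from the 4 off-diagonal −1 entries): A_3.

Folding the 10 weights λ_j+ρ into Ā_5 (reps in the given 3-coord order):

  1: (1, 1, 3) · 2: (1, 1, 3) · 3: (1, 2, 1) · 4: (1, 2, 1) · 5: (1, 2, 1) · 6: (1, 0, 3) · 7: (1, 1, 3) · 8: (1, 0, 3) · 9: (1, 2, 1) · 10: (1, 0, 3)

These 10 weights hit 3 W_5-dot-orbits; sizes (3, 4, 3):

[[1, 2, 7], [3, 4, 5, 9], [6, 8, 10]]
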